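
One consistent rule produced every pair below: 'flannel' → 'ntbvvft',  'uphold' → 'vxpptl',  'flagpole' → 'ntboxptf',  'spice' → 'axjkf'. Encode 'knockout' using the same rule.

Vowels shift forward by 1 and consonants shift forward by 8.
Applying it to knockout: k(cons)+8=s, n(cons)+8=v, o(vowel)+1=p, c(cons)+8=k, k(cons)+8=s, o(vowel)+1=p, u(vowel)+1=v, t(cons)+8=b.

svpkspvb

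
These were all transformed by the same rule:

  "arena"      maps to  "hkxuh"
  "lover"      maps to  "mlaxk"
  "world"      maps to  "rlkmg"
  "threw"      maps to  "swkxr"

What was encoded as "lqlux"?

a(0)→h(7) and r(17)→k(10) fit y≡17x+7 (mod 26); the inverse of 17 mod 26 is 23. This is an affine cipher: with a=0,…,z=25, each position x becomes (17x+7) mod 26.
Undoing it on lqlux: l(11)→23·(11−7)≡14=o; q(16)→23·(16−7)≡25=z; l(11)→23·(11−7)≡14=o; u(20)→23·(20−7)≡13=n; x(23)→23·(23−7)≡4=e (all mod 26).

ozone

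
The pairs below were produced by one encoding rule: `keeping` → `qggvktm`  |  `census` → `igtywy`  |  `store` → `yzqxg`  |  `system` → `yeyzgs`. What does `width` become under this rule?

ckjzn

Two shifts are in play — +2 for a/e/i/o/u, +6 for every other letter.
Applying it to width: w(cons)+6=c, i(vowel)+2=k, d(cons)+6=j, t(cons)+6=z, h(cons)+6=n.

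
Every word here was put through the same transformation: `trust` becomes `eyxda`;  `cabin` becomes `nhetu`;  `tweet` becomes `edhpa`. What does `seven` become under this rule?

dlypu

Shifts by position in trust: pos 0: t→e (+11), pos 1: r→y (+7), pos 2: u→x (+3), pos 3: s→d (+11), pos 4: t→a (+7) — repeating every 3. It's a Vigenère-style cipher with numeric key [11,7,3]: position i shifts by key[i mod 3].
For seven: s+11=d, e+7=l, v+3=y, e+11=p, n+7=u.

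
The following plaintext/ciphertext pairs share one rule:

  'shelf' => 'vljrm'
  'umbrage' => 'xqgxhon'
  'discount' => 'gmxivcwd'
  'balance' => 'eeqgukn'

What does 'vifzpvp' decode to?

In shelf: s→v is +3, h→l is +4, e→j is +5, l→r is +6 — the shift increases by 1 each position. Each letter shifts forward by (position + 3), i.e. 3, 4, 5, … — the shift grows by one for each successive letter.
Undoing it on vifzpvp: v−3=s, i−4=e, f−5=a, z−6=t, p−7=i, v−8=n, p−9=g.

seating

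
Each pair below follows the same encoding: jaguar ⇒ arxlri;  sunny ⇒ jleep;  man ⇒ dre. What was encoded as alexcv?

Compare letters: j→a is +17, a→r is +17, g→x is +17 — a constant shift. Every letter moves 17 places later in the alphabet, wrapping around z→a.
Decoding alexcv: a−17=j, l−17=u, e−17=n, x−17=g, c−17=l, v−17=e.

jungle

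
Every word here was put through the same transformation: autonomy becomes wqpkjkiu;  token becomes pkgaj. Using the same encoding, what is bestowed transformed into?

xaopksaz

Compare letters: a→w is +22, u→q is +22, t→p is +22 — a constant shift. It's a constant shift of +22 (ROT22).
On bestowed: b+22=x, e+22=a, s+22=o, t+22=p, o+22=k, w+22=s, e+22=a, d+22=z.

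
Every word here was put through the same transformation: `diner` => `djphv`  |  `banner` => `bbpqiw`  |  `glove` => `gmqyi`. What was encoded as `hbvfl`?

In diner: d→d is +0, i→j is +1, n→p is +2, e→h is +3 — the shift increases by 1 each position. Each letter shifts forward by its position index (0, 1, 2, …) — the shift grows by one for each successive letter.
Decoding hbvfl: h−0=h, b−1=a, v−2=t, f−3=c, l−4=h.

hatch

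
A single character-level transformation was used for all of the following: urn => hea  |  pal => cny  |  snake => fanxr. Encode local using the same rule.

ybpny

Compare letters: u→h is +13, r→e is +13, n→a is +13 — a constant shift. Every letter moves 13 places later in the alphabet, wrapping around z→a.
Applying it to local: l+13=y, o+13=b, c+13=p, a+13=n, l+13=y.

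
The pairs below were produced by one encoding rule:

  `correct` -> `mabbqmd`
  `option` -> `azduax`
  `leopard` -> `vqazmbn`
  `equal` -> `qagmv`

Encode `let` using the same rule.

vqd

The shift depends on letter class: consonant c→m is +10, but vowel o→a is +12. Two shifts are in play — +12 for a/e/i/o/u, +10 for every other letter.
Applying it to let: l(cons)+10=v, e(vowel)+12=q, t(cons)+10=d.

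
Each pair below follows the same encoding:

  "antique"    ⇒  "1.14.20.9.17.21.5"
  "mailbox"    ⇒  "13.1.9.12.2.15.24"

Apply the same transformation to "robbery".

Each letter is replaced by its alphabet position (a=1, b=2, …, z=26).
On robbery: r=18→18, o=15→15, b=2→2, b=2→2, e=5→5, r=18→18, y=25→25.

18.15.2.2.5.18.25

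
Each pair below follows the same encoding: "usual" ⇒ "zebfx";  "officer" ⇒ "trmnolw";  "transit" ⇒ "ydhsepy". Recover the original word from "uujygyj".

Shifts by position in usual: pos 0: u→z (+5), pos 1: s→e (+12), pos 2: u→b (+7), pos 3: a→f (+5), pos 4: l→x (+12) — repeating every 3. It's a Vigenère-style cipher with numeric key [5,12,7]: position i shifts by key[i mod 3].
Decoding uujygyj: u−5=p, u−12=i, j−7=c, y−5=t, g−12=u, y−7=r, j−5=e.

picture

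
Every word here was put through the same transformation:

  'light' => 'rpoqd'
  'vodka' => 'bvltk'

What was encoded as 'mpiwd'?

Letter i (0-indexed) is shifted by i+6, so successive shifts are 6, 7, 8, ….
Reversing it on mpiwd: m−6=g, p−7=i, i−8=a, w−9=n, d−10=t.

giant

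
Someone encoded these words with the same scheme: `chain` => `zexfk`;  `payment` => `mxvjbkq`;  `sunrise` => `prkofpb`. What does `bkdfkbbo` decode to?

Compare letters: c→z is +23, h→e is +23, a→x is +23 — a constant shift. This is a Caesar cipher with shift 23.
Reversing it on bkdfkbbo: b−23=e, k−23=n, d−23=g, f−23=i, k−23=n, b−23=e, b−23=e, o−23=r.

engineer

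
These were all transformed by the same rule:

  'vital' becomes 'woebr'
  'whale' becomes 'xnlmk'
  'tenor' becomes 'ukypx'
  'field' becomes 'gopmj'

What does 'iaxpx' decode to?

Shifts by position in vital: pos 0: v→w (+1), pos 1: i→o (+6), pos 2: t→e (+11), pos 3: a→b (+1), pos 4: l→r (+6) — repeating every 3. A repeating key of period 3 is used — shifts +1, +6, +11 over and over.
Reversing it on iaxpx: i−1=h, a−6=u, x−11=m, p−1=o, x−6=r.

humor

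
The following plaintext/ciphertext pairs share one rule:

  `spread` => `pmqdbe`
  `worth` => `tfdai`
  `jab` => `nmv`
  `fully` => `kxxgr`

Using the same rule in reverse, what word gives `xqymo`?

The output letters match the input read backwards, each shifted +12: spread reversed is daerps. Read the word backwards and shift each letter +12.
Reversing it on xqymo: shift back: x−12=l, q−12=e, y−12=m, m−12=a, o−12=c → lemac; then reverse → camel.

camel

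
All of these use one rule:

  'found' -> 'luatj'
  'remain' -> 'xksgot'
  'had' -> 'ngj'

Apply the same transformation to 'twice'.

zcoik

Compare letters: f→l is +6, o→u is +6, u→a is +6 — a constant shift. Each letter is shifted forward by 6 in the alphabet (a Caesar shift of +6).
On twice: t+6=z, w+6=c, i+6=o, c+6=i, e+6=k.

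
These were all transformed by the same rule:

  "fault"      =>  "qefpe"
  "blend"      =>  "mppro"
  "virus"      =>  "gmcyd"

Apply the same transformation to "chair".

Shifts by position in fault: pos 0: f→q (+11), pos 1: a→e (+4), pos 2: u→f (+11), pos 3: l→p (+4) — repeating every 2. A repeating key of period 2 is used — shifts +11, +4 over and over.
On chair: c+11=n, h+4=l, a+11=l, i+4=m, r+11=c.

nllmc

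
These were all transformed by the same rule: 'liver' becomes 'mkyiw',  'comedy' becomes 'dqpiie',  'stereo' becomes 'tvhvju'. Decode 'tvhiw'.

Letter i (0-indexed) is shifted by i+1, so successive shifts are 1, 2, 3, ….
Reversing it on tvhiw: t−1=s, v−2=t, h−3=e, i−4=e, w−5=r.

steer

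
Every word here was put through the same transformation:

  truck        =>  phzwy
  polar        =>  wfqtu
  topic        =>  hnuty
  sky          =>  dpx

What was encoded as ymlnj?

The output letters match the input read backwards, each shifted +5: truck reversed is kcurt. Read the word backwards and shift each letter +5.
Undoing it on ymlnj: shift back: y−5=t, m−5=h, l−5=g, n−5=i, j−5=e → thgie; then reverse → eight.

eight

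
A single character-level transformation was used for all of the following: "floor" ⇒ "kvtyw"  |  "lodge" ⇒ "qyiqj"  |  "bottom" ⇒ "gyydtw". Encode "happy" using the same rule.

mkuzd

Shifts by position in floor: pos 0: f→k (+5), pos 1: l→v (+10), pos 2: o→t (+5), pos 3: o→y (+10) — repeating every 2. A repeating key of period 2 is used — shifts +5, +10 over and over.
For happy: h+5=m, a+10=k, p+5=u, p+10=z, y+5=d.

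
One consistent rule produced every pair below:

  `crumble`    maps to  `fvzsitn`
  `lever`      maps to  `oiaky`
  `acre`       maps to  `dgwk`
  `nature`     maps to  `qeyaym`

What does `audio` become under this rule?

In crumble: c→f is +3, r→v is +4, u→z is +5, m→s is +6 — the shift increases by 1 each position. Each letter shifts forward by (position + 3), i.e. 3, 4, 5, … — the shift grows by one for each successive letter.
For audio: a+3=d, u+4=y, d+5=i, i+6=o, o+7=v.

dyiov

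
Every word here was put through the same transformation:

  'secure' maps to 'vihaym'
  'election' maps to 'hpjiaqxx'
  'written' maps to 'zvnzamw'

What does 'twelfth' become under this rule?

In secure: s→v is +3, e→i is +4, c→h is +5, u→a is +6 — the shift increases by 1 each position. The shift increases by 1 at each position, starting from +3: 3, 4, 5, ….
On twelfth: t+3=w, w+4=a, e+5=j, l+6=r, f+7=m, t+8=b, h+9=q.

wajrmbq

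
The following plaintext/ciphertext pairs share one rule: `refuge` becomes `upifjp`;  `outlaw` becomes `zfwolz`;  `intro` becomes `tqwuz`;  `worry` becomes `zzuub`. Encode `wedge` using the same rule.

zpgjp

The shift depends on letter class: consonant r→u is +3, but vowel e→p is +11. The rule splits by letter class: vowels +11, consonants +3.
For wedge: w(cons)+3=z, e(vowel)+11=p, d(cons)+3=g, g(cons)+3=j, e(vowel)+11=p.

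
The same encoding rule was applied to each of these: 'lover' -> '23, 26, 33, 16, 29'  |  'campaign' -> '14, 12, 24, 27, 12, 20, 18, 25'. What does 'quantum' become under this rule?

28, 32, 12, 25, 31, 32, 24

l is letter #12 and maps to 23: an offset of 11. Letters become their 1-based position plus 11 (so a→12, b→13, …).
On quantum: q=17→28, u=21→32, a=1→12, n=14→25, t=20→31, u=21→32, m=13→24.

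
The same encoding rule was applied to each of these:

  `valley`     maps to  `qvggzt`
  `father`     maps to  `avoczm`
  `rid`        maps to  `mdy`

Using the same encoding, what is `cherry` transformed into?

xczmmt

Compare letters: v→q is +21, a→v is +21, l→g is +21 — a constant shift. It's a constant shift of +21 (ROT21).
Applying it to cherry: c+21=x, h+21=c, e+21=z, r+21=m, r+21=m, y+21=t.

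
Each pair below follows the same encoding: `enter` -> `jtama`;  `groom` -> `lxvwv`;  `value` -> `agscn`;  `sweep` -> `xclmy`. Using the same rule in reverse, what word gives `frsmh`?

alley

In enter: e→j is +5, n→t is +6, t→a is +7, e→m is +8 — the shift increases by 1 each position. Letter i (0-indexed) is shifted by i+5, so successive shifts are 5, 6, 7, ….
Decoding frsmh: f−5=a, r−6=l, s−7=l, m−8=e, h−9=y.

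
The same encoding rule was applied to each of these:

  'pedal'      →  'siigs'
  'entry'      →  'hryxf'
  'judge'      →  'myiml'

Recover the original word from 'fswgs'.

In pedal: p→s is +3, e→i is +4, d→i is +5, a→g is +6 — the shift increases by 1 each position. The shift increases by 1 at each position, starting from +3: 3, 4, 5, ….
Decoding fswgs: f−3=c, s−4=o, w−5=r, g−6=a, s−7=l.

coral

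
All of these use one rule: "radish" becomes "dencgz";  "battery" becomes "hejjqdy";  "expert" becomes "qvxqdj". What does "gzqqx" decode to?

sheep

Treating letters as 0–25, the rule is x ↦ 3x + 4 (mod 26).
Undoing it on gzqqx: g(6)→9·(6−4)≡18=s; z(25)→9·(25−4)≡7=h; q(16)→9·(16−4)≡4=e; q(16)→9·(16−4)≡4=e; x(23)→9·(23−4)≡15=p (all mod 26).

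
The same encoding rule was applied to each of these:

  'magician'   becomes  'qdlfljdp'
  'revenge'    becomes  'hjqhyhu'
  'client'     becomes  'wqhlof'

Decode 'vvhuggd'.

address

The output letters match the input read backwards, each shifted +3: magician reversed is naicigam. The word is reversed, then every letter is shifted forward by 3.
Undoing it on vvhuggd: shift back: v−3=s, v−3=s, h−3=e, u−3=r, g−3=d, g−3=d, d−3=a → sserdda; then reverse → address.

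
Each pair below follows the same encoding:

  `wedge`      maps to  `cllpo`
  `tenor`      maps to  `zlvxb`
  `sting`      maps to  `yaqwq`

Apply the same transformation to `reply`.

In wedge: w→c is +6, e→l is +7, d→l is +8, g→p is +9 — the shift increases by 1 each position. The shift increases by 1 at each position, starting from +6: 6, 7, 8, ….
Applying it to reply: r+6=x, e+7=l, p+8=x, l+9=u, y+10=i.

xlxui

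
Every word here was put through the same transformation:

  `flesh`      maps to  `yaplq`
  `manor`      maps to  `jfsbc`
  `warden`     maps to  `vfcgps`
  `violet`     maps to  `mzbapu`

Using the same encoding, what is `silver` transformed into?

lzampc

f(5)→y(24) and l(11)→a(0) fit y≡9x+5 (mod 26); the inverse of 9 mod 26 is 3. Treating letters as 0–25, the rule is x ↦ 9x + 5 (mod 26).
On silver: s(18)→9·18+5≡11=l; i(8)→9·8+5≡25=z; l(11)→9·11+5≡0=a; v(21)→9·21+5≡12=m; e(4)→9·4+5≡15=p; r(17)→9·17+5≡2=c (all mod 26).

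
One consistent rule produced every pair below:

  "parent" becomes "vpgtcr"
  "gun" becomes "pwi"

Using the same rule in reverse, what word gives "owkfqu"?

The output letters match the input read backwards, each shifted +2: parent reversed is tnerap. Two steps: reverse the string, then apply a Caesar shift of +2.
Undoing it on owkfqu: shift back: o−2=m, w−2=u, k−2=i, f−2=d, q−2=o, u−2=s → muidos; then reverse → sodium.

sodium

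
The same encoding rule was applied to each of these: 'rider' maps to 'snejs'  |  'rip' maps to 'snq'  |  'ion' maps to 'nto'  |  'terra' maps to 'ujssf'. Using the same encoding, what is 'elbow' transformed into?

The shift depends on letter class: consonant r→s is +1, but vowel i→n is +5. Two shifts are in play — +5 for a/e/i/o/u, +1 for every other letter.
For elbow: e(vowel)+5=j, l(cons)+1=m, b(cons)+1=c, o(vowel)+5=t, w(cons)+1=x.

jmctx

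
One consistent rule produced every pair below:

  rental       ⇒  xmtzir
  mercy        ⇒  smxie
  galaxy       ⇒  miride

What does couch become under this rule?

Two shifts are in play — +8 for a/e/i/o/u, +6 for every other letter.
Applying it to couch: c(cons)+6=i, o(vowel)+8=w, u(vowel)+8=c, c(cons)+6=i, h(cons)+6=n.

iwcin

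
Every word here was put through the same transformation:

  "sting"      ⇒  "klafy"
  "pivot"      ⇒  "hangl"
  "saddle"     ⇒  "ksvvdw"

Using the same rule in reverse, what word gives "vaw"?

Every letter moves 18 places later in the alphabet, wrapping around z→a.
Reversing it on vaw: v−18=d, a−18=i, w−18=e.

die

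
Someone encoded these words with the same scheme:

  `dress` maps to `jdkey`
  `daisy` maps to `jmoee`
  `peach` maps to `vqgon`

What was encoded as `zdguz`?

trait

A repeating key of period 2 is used — shifts +6, +12 over and over.
Decoding zdguz: z−6=t, d−12=r, g−6=a, u−12=i, z−6=t.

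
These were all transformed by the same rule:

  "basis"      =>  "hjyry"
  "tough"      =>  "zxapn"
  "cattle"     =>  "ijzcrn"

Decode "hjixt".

Shifts by position in basis: pos 0: b→h (+6), pos 1: a→j (+9), pos 2: s→y (+6), pos 3: i→r (+9) — repeating every 2. The shifts repeat in a cycle of length 2: positions 0,1,… shift by +6, +9, then the pattern repeats.
Undoing it on hjixt: h−6=b, j−9=a, i−6=c, x−9=o, t−6=n.

bacon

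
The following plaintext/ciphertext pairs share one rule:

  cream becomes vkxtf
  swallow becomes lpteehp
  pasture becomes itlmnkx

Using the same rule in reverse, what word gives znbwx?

guide

Each letter is shifted forward by 19 in the alphabet (a Caesar shift of +19).
Undoing it on znbwx: z−19=g, n−19=u, b−19=i, w−19=d, x−19=e.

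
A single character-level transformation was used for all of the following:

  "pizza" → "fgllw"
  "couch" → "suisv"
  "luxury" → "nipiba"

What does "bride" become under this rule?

hbgdo

Each letter's alphabet position (a=0..z=25) is mapped through 11·x+22 mod 26 — an affine cipher.
Applying it to bride: b(1)→11·1+22≡7=h; r(17)→11·17+22≡1=b; i(8)→11·8+22≡6=g; d(3)→11·3+22≡3=d; e(4)→11·4+22≡14=o (all mod 26).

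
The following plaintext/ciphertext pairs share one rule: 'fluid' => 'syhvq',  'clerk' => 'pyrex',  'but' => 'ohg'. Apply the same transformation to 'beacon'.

ornpba

This is a Caesar cipher with shift 13.
On beacon: b+13=o, e+13=r, a+13=n, c+13=p, o+13=b, n+13=a.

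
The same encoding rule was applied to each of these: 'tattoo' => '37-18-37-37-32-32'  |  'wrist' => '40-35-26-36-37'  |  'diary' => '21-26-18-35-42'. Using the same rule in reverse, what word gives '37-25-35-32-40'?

t is letter #20 and maps to 37: an offset of 17. Each letter is replaced by its alphabet position (a=1..z=26) + 17.
Decoding 37-25-35-32-40: 37→(37−17)÷1=20=t, 25→(25−17)÷1=8=h, 35→(35−17)÷1=18=r, 32→(32−17)÷1=15=o, 40→(40−17)÷1=23=w.

throw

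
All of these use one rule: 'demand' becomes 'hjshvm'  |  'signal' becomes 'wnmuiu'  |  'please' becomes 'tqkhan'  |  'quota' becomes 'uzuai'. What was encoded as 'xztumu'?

Each letter shifts forward by (position + 4), i.e. 4, 5, 6, … — the shift grows by one for each successive letter.
Undoing it on xztumu: x−4=t, z−5=u, t−6=n, u−7=n, m−8=e, u−9=l.

tunnel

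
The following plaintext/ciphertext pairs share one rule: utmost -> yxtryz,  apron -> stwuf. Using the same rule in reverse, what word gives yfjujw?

The output letters match the input read backwards, each shifted +5: utmost reversed is tsomtu. The word is reversed, then every letter is shifted forward by 5.
Reversing it on yfjujw: shift back: y−5=t, f−5=a, j−5=e, u−5=p, j−5=e, w−5=r → taeper; then reverse → repeat.

repeat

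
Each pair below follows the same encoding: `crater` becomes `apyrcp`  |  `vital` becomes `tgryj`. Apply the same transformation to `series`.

Compare letters: c→a is +24, r→p is +24, a→y is +24 — a constant shift. This is a Caesar cipher with shift 24.
On series: s+24=q, e+24=c, r+24=p, i+24=g, e+24=c, s+24=q.

qcpgcq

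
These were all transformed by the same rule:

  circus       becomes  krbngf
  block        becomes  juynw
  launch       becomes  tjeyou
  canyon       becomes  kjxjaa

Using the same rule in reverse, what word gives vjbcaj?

In circus: c→k is +8, i→r is +9, r→b is +10, c→n is +11 — the shift increases by 1 each position. Letter i (0-indexed) is shifted by i+8, so successive shifts are 8, 9, 10, ….
Decoding vjbcaj: v−8=n, j−9=a, b−10=r, c−11=r, a−12=o, j−13=w.

narrow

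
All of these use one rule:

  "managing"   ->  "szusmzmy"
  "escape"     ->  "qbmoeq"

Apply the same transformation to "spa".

mbe

Read the word backwards and shift each letter +12.
On spa: reverse → aps; then shift: a+12=m, p+12=b, s+12=e.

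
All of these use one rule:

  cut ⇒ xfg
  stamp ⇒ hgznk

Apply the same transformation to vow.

Letters are reflected about the middle of the alphabet (position → 25−position): Atbash.
Applying it to vow: v↔e, o↔l, w↔d.

eld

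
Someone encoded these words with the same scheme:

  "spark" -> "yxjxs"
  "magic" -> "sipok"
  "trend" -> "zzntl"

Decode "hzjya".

Shifts by position in spark: pos 0: s→y (+6), pos 1: p→x (+8), pos 2: a→j (+9), pos 3: r→x (+6), pos 4: k→s (+8) — repeating every 3. It's a Vigenère-style cipher with numeric key [6,8,9]: position i shifts by key[i mod 3].
Undoing it on hzjya: h−6=b, z−8=r, j−9=a, y−6=s, a−8=s.

brass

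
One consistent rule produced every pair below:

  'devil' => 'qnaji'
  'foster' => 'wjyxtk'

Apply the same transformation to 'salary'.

dwfqfx

The output letters match the input read backwards, each shifted +5: devil reversed is lived. Read the word backwards and shift each letter +5.
Applying it to salary: reverse → yralas; then shift: y+5=d, r+5=w, a+5=f, l+5=q, a+5=f, s+5=x.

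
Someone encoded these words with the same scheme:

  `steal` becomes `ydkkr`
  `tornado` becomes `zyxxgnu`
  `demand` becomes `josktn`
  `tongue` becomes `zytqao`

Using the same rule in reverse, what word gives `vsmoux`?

Shifts by position in steal: pos 0: s→y (+6), pos 1: t→d (+10), pos 2: e→k (+6), pos 3: a→k (+10) — repeating every 2. A repeating key of period 2 is used — shifts +6, +10 over and over.
Decoding vsmoux: v−6=p, s−10=i, m−6=g, o−10=e, u−6=o, x−10=n.

pigeon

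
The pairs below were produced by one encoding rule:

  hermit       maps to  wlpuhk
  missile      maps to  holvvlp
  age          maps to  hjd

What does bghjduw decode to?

tragedy

The output letters match the input read backwards, each shifted +3: hermit reversed is timreh. Two steps: reverse the string, then apply a Caesar shift of +3.
Undoing it on bghjduw: shift back: b−3=y, g−3=d, h−3=e, j−3=g, d−3=a, u−3=r, w−3=t → ydegart; then reverse → tragedy.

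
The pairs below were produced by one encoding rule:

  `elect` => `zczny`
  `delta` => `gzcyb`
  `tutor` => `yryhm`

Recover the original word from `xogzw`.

Treating letters as 0–25, the rule is x ↦ 19x + 1 (mod 26).
Reversing it on xogzw: x(23)→11·(23−1)≡8=i; o(14)→11·(14−1)≡13=n; g(6)→11·(6−1)≡3=d; z(25)→11·(25−1)≡4=e; w(22)→11·(22−1)≡23=x (all mod 26).

index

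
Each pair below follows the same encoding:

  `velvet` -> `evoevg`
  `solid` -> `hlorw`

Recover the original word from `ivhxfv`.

rescue

Each pair mirrors across the alphabet (v↔e, e↔v, l↔o): positions sum to 25. Letters are reflected about the middle of the alphabet (position → 25−position): Atbash.
Reversing it on ivhxfv: i↔r, v↔e, h↔s, x↔c, f↔u, v↔e.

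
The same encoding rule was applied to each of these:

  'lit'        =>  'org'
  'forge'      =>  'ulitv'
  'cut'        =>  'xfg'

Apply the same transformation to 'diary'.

Each pair mirrors across the alphabet (l↔o, i↔r, t↔g): positions sum to 25. This is the alphabet-reversal cipher (Atbash): a becomes z, b becomes y, etc.
Applying it to diary: d↔w, i↔r, a↔z, r↔i, y↔b.

wrzib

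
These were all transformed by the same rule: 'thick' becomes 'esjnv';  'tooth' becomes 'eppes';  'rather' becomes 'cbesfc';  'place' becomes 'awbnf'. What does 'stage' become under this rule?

debrf

The shift depends on letter class: consonant t→e is +11, but vowel i→j is +1. Two shifts are in play — +1 for a/e/i/o/u, +11 for every other letter.
On stage: s(cons)+11=d, t(cons)+11=e, a(vowel)+1=b, g(cons)+11=r, e(vowel)+1=f.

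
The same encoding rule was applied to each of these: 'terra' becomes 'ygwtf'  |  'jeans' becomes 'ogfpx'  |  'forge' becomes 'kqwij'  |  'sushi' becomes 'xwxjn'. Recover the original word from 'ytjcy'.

treat

Shifts by position in terra: pos 0: t→y (+5), pos 1: e→g (+2), pos 2: r→w (+5), pos 3: r→t (+2) — repeating every 2. It's a Vigenère-style cipher with numeric key [5,2]: position i shifts by key[i mod 2].
Decoding ytjcy: y−5=t, t−2=r, j−5=e, c−2=a, y−5=t.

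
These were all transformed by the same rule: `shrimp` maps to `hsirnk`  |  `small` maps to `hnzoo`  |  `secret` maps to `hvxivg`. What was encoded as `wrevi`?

diver

Letters are reflected about the middle of the alphabet (position → 25−position): Atbash.
Decoding wrevi: w↔d, r↔i, e↔v, v↔e, i↔r.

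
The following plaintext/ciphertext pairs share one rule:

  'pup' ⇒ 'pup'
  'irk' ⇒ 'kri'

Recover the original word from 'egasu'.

It's just the letters in reverse order.
Decoding egasu: then reverse → usage.

usage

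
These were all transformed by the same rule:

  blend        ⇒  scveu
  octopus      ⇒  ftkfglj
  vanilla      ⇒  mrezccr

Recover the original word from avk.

jet

Every letter moves 17 places later in the alphabet, wrapping around z→a.
Undoing it on avk: a−17=j, v−17=e, k−17=t.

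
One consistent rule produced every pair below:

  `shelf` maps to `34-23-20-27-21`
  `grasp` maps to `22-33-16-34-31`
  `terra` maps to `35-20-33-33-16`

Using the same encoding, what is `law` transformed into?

s is letter #19 and maps to 34: an offset of 15. Each letter is replaced by its alphabet position (a=1..z=26) + 15.
Applying it to law: l=12→27, a=1→16, w=23→38.

27-16-38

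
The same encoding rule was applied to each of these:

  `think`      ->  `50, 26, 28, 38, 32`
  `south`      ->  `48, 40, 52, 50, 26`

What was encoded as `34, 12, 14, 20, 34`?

label

With a=1..z=26, the number is 2·pos + 10.
Reversing it on 34, 12, 14, 20, 34: 34→(34−10)÷2=12=l, 12→(12−10)÷2=1=a, 14→(14−10)÷2=2=b, 20→(20−10)÷2=5=e, 34→(34−10)÷2=12=l.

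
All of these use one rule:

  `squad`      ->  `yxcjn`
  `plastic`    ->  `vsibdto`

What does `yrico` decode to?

In squad: s→y is +6, q→x is +7, u→c is +8, a→j is +9 — the shift increases by 1 each position. Letter i (0-indexed) is shifted by i+6, so successive shifts are 6, 7, 8, ….
Decoding yrico: y−6=s, r−7=k, i−8=a, c−9=t, o−10=e.

skate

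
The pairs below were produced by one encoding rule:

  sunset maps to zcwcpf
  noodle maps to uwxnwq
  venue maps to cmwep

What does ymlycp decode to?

Letter i (0-indexed) is shifted by i+7, so successive shifts are 7, 8, 9, ….
Reversing it on ymlycp: y−7=r, m−8=e, l−9=c, y−10=o, c−11=r, p−12=d.

record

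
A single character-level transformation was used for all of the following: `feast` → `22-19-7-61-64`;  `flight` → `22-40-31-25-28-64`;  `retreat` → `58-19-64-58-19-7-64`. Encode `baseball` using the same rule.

f(#6)→22 and e(#5)→19: differences scale by 3, so n = 3·pos + 4. Each letter becomes 3×(its alphabet position, a=1..z=26) + 4.
On baseball: b=2→10, a=1→7, s=19→61, e=5→19, b=2→10, a=1→7, l=12→40, l=12→40.

10-7-61-19-10-7-40-40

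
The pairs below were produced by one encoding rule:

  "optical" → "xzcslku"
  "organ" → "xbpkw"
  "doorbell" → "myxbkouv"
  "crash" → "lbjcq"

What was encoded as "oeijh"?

Shifts by position in optical: pos 0: o→x (+9), pos 1: p→z (+10), pos 2: t→c (+9), pos 3: i→s (+10) — repeating every 2. The shifts repeat in a cycle of length 2: positions 0,1,… shift by +9, +10, then the pattern repeats.
Decoding oeijh: o−9=f, e−10=u, i−9=z, j−10=z, h−9=y.

fuzzy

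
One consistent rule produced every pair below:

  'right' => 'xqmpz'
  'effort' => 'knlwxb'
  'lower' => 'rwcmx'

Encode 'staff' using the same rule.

ybgnl

Shifts by position in right: pos 0: r→x (+6), pos 1: i→q (+8), pos 2: g→m (+6), pos 3: h→p (+8) — repeating every 2. It's a Vigenère-style cipher with numeric key [6,8]: position i shifts by key[i mod 2].
For staff: s+6=y, t+8=b, a+6=g, f+8=n, f+6=l.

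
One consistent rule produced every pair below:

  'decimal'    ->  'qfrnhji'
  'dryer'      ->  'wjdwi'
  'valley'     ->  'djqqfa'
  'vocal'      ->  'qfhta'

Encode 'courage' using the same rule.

The output letters match the input read backwards, each shifted +5: decimal reversed is lamiced. The word is reversed, then every letter is shifted forward by 5.
For courage: reverse → egaruoc; then shift: e+5=j, g+5=l, a+5=f, r+5=w, u+5=z, o+5=t, c+5=h.

jlfwzth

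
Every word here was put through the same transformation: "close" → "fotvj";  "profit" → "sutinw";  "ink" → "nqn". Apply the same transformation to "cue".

The shift depends on letter class: consonant c→f is +3, but vowel o→t is +5. The rule splits by letter class: vowels +5, consonants +3.
For cue: c(cons)+3=f, u(vowel)+5=z, e(vowel)+5=j.

fzj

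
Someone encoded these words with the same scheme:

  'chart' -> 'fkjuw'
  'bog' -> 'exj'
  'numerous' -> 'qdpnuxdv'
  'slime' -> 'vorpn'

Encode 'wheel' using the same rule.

zknno

The shift depends on letter class: consonant c→f is +3, but vowel a→j is +9. The rule splits by letter class: vowels +9, consonants +3.
On wheel: w(cons)+3=z, h(cons)+3=k, e(vowel)+9=n, e(vowel)+9=n, l(cons)+3=o.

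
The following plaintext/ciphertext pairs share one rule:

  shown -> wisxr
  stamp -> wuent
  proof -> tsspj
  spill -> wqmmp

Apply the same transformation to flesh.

Shifts by position in shown: pos 0: s→w (+4), pos 1: h→i (+1), pos 2: o→s (+4), pos 3: w→x (+1) — repeating every 2. A repeating key of period 2 is used — shifts +4, +1 over and over.
For flesh: f+4=j, l+1=m, e+4=i, s+1=t, h+4=l.

jmitl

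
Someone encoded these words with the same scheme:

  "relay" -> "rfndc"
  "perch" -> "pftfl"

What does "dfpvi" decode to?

In relay: r→r is +0, e→f is +1, l→n is +2, a→d is +3 — the shift increases by 1 each position. Each letter shifts forward by its position index (0, 1, 2, …) — the shift grows by one for each successive letter.
Decoding dfpvi: d−0=d, f−1=e, p−2=n, v−3=s, i−4=e.

dense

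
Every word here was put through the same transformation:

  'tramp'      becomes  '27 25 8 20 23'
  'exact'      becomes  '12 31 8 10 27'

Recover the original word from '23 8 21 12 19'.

Letters become their 1-based position plus 7 (so a→8, b→9, …).
Reversing it on 23 8 21 12 19: 23→(23−7)÷1=16=p, 8→(8−7)÷1=1=a, 21→(21−7)÷1=14=n, 12→(12−7)÷1=5=e, 19→(19−7)÷1=12=l.

panel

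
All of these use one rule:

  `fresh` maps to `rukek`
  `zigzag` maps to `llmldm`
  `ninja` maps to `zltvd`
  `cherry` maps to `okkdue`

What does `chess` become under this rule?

The shifts repeat in a cycle of length 3: positions 0,1,… shift by +12, +3, +6, then the pattern repeats.
Applying it to chess: c+12=o, h+3=k, e+6=k, s+12=e, s+3=v.

okkev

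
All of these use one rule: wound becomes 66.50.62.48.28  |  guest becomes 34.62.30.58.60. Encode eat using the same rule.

30.22.60

w(#23)→66 and o(#15)→50: differences scale by 2, so n = 2·pos + 20. With a=1..z=26, the number is 2·pos + 20.
For eat: e=5→30, a=1→22, t=20→60.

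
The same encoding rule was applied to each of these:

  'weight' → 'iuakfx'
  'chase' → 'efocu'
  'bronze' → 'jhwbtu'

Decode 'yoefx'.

yacht

w(22)→i(8) and e(4)→u(20) fit y≡21x+14 (mod 26); the inverse of 21 mod 26 is 5. Treating letters as 0–25, the rule is x ↦ 21x + 14 (mod 26).
Reversing it on yoefx: y(24)→5·(24−14)≡24=y; o(14)→5·(14−14)≡0=a; e(4)→5·(4−14)≡2=c; f(5)→5·(5−14)≡7=h; x(23)→5·(23−14)≡19=t (all mod 26).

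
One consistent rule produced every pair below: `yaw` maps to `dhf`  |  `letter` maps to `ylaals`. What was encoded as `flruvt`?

monkey

Read the word backwards and shift each letter +7.
Reversing it on flruvt: shift back: f−7=y, l−7=e, r−7=k, u−7=n, v−7=o, t−7=m → yeknom; then reverse → monkey.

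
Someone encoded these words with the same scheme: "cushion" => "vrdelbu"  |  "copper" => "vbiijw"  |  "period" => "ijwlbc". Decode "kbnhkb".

tomato

c(2)→v(21) and u(20)→r(17) fit y≡7x+7 (mod 26); the inverse of 7 mod 26 is 15. Treating letters as 0–25, the rule is x ↦ 7x + 7 (mod 26).
Undoing it on kbnhkb: k(10)→15·(10−7)≡19=t; b(1)→15·(1−7)≡14=o; n(13)→15·(13−7)≡12=m; h(7)→15·(7−7)≡0=a; k(10)→15·(10−7)≡19=t; b(1)→15·(1−7)≡14=o (all mod 26).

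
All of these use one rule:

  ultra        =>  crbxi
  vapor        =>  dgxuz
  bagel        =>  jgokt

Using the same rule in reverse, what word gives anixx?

sharp

Shifts by position in ultra: pos 0: u→c (+8), pos 1: l→r (+6), pos 2: t→b (+8), pos 3: r→x (+6) — repeating every 2. It's a Vigenère-style cipher with numeric key [8,6]: position i shifts by key[i mod 2].
Undoing it on anixx: a−8=s, n−6=h, i−8=a, x−6=r, x−8=p.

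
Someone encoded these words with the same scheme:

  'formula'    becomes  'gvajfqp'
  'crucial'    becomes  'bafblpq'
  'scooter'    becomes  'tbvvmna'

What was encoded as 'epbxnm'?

jacket

f(5)→g(6) and o(14)→v(21) fit y≡19x+15 (mod 26); the inverse of 19 mod 26 is 11. Each letter's alphabet position (a=0..z=25) is mapped through 19·x+15 mod 26 — an affine cipher.
Undoing it on epbxnm: e(4)→11·(4−15)≡9=j; p(15)→11·(15−15)≡0=a; b(1)→11·(1−15)≡2=c; x(23)→11·(23−15)≡10=k; n(13)→11·(13−15)≡4=e; m(12)→11·(12−15)≡19=t (all mod 26).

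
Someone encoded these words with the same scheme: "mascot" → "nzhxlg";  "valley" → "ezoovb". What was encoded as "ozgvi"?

later

This is the alphabet-reversal cipher (Atbash): a becomes z, b becomes y, etc.
Undoing it on ozgvi: o↔l, z↔a, g↔t, v↔e, i↔r.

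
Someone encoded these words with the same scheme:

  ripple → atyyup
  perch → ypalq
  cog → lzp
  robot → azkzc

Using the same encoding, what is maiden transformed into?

vltmpw

The shift depends on letter class: consonant r→a is +9, but vowel i→t is +11. Two shifts are in play — +11 for a/e/i/o/u, +9 for every other letter.
Applying it to maiden: m(cons)+9=v, a(vowel)+11=l, i(vowel)+11=t, d(cons)+9=m, e(vowel)+11=p, n(cons)+9=w.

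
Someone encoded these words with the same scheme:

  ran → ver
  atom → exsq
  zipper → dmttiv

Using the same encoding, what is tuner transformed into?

Each letter is shifted forward by 4 in the alphabet (a Caesar shift of +4).
Applying it to tuner: t+4=x, u+4=y, n+4=r, e+4=i, r+4=v.

xyriv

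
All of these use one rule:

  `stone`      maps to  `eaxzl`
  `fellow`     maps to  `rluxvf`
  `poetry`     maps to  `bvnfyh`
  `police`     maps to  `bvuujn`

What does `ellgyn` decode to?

Shifts by position in stone: pos 0: s→e (+12), pos 1: t→a (+7), pos 2: o→x (+9), pos 3: n→z (+12), pos 4: e→l (+7) — repeating every 3. The shifts repeat in a cycle of length 3: positions 0,1,… shift by +12, +7, +9, then the pattern repeats.
Undoing it on ellgyn: e−12=s, l−7=e, l−9=c, g−12=u, y−7=r, n−9=e.

secure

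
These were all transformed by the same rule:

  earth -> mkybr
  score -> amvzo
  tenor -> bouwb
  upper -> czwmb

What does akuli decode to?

sandy

A repeating key of period 3 is used — shifts +8, +10, +7 over and over.
Undoing it on akuli: a−8=s, k−10=a, u−7=n, l−8=d, i−10=y.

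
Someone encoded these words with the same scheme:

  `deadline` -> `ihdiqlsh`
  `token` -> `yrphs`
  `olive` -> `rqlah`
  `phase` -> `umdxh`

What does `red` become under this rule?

whi

Two shifts are in play — +3 for a/e/i/o/u, +5 for every other letter.
For red: r(cons)+5=w, e(vowel)+3=h, d(cons)+5=i.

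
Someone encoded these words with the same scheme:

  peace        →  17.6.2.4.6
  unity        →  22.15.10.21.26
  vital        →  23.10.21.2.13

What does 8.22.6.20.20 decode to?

p is letter #16 and maps to 17: an offset of 1. Letters become their 1-based position plus 1 (so a→2, b→3, …).
Undoing it on 8.22.6.20.20: 8→(8−1)÷1=7=g, 22→(22−1)÷1=21=u, 6→(6−1)÷1=5=e, 20→(20−1)÷1=19=s, 20→(20−1)÷1=19=s.

guess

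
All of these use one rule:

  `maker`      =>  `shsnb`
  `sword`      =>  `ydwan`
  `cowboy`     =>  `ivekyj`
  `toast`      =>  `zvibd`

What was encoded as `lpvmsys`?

finding

In maker: m→s is +6, a→h is +7, k→s is +8, e→n is +9 — the shift increases by 1 each position. Each letter shifts forward by (position + 6), i.e. 6, 7, 8, … — the shift grows by one for each successive letter.
Reversing it on lpvmsys: l−6=f, p−7=i, v−8=n, m−9=d, s−10=i, y−11=n, s−12=g.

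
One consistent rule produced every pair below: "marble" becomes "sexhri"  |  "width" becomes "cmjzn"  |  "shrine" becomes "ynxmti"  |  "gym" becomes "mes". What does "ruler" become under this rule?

The shift depends on letter class: consonant m→s is +6, but vowel a→e is +4. The rule splits by letter class: vowels +4, consonants +6.
On ruler: r(cons)+6=x, u(vowel)+4=y, l(cons)+6=r, e(vowel)+4=i, r(cons)+6=x.

xyrix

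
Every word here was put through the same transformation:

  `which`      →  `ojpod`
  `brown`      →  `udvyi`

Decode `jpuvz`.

sonic

Read the word backwards and shift each letter +7.
Reversing it on jpuvz: shift back: j−7=c, p−7=i, u−7=n, v−7=o, z−7=s → cinos; then reverse → sonic.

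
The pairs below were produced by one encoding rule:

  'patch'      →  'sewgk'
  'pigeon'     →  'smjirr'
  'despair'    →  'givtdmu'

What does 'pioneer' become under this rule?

smrrhiu

Shifts by position in patch: pos 0: p→s (+3), pos 1: a→e (+4), pos 2: t→w (+3), pos 3: c→g (+4) — repeating every 2. The shifts repeat in a cycle of length 2: positions 0,1,… shift by +3, +4, then the pattern repeats.
Applying it to pioneer: p+3=s, i+4=m, o+3=r, n+4=r, e+3=h, e+4=i, r+3=u.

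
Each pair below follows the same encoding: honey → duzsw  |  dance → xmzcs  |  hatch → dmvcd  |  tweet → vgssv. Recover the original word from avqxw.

study

h(7)→d(3) and o(14)→u(20) fit y≡21x+12 (mod 26); the inverse of 21 mod 26 is 5. Treating letters as 0–25, the rule is x ↦ 21x + 12 (mod 26).
Decoding avqxw: a(0)→5·(0−12)≡18=s; v(21)→5·(21−12)≡19=t; q(16)→5·(16−12)≡20=u; x(23)→5·(23−12)≡3=d; w(22)→5·(22−12)≡24=y (all mod 26).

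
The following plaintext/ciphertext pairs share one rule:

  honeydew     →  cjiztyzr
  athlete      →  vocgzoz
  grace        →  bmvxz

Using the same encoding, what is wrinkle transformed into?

rmdifgz

Compare letters: h→c is +21, o→j is +21, n→i is +21 — a constant shift. This is a Caesar cipher with shift 21.
Applying it to wrinkle: w+21=r, r+21=m, i+21=d, n+21=i, k+21=f, l+21=g, e+21=z.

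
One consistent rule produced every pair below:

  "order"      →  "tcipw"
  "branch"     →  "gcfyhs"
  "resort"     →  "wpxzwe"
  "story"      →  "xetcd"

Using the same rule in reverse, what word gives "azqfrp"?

It's a Vigenère-style cipher with numeric key [5,11]: position i shifts by key[i mod 2].
Undoing it on azqfrp: a−5=v, z−11=o, q−5=l, f−11=u, r−5=m, p−11=e.

volume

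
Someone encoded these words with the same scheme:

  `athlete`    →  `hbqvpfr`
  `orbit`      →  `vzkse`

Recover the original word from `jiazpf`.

carpet

In athlete: a→h is +7, t→b is +8, h→q is +9, l→v is +10 — the shift increases by 1 each position. The shift increases by 1 at each position, starting from +7: 7, 8, 9, ….
Reversing it on jiazpf: j−7=c, i−8=a, a−9=r, z−10=p, p−11=e, f−12=t.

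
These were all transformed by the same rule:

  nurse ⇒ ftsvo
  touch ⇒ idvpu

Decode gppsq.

The output letters match the input read backwards, each shifted +1: nurse reversed is esrun. The word is reversed, then every letter is shifted forward by 1.
Reversing it on gppsq: shift back: g−1=f, p−1=o, p−1=o, s−1=r, q−1=p → foorp; then reverse → proof.

proof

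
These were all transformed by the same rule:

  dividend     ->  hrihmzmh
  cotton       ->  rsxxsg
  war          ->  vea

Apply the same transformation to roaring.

The output letters match the input read backwards, each shifted +4: dividend reversed is dnedivid. Two steps: reverse the string, then apply a Caesar shift of +4.
On roaring: reverse → gniraor; then shift: g+4=k, n+4=r, i+4=m, r+4=v, a+4=e, o+4=s, r+4=v.

krmvesv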